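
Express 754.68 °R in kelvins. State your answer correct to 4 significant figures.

419.3 kelvins

°R = K × 9/5.
Applying the formula gives 419.3 K.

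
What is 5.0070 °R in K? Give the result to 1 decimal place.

2.8 kelvins

°R = K × 9/5.
Applying the formula gives 2.8 K.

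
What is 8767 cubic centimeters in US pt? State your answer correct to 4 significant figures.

1 cm³ = 0.00211338 US pints.
So 8767 × 0.00211338 ≈ 18.53 US pt.

18.53 US pints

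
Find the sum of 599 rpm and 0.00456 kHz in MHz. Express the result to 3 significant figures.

1.45e-5 MHz

599 rpm = 9.98333e-6 MHz and 0.00456 kHz = 4.56000e-6 MHz.
9.98333e-6 + 4.56000e-6 ≈ 1.45e-5 MHz.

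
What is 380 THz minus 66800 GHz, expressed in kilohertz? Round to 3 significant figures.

3.13e+11 kilohertz

380 THz = 3.80000e+11 kHz and 66800 GHz = 6.68000e+10 kHz.
3.80000e+11 − 6.68000e+10 ≈ 3.13e+11 kHz.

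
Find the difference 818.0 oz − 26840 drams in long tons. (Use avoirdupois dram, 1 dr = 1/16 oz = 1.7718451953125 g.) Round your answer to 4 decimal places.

-0.0240 long tons

818.0 oz = 0.0228237 long ton and 26840 dr = 0.0468052 long ton.
0.0228237 − 0.0468052 ≈ -0.0240 long ton.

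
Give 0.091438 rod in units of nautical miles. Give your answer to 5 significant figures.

1 rod = 0.00271555 nautical miles.
0.091438 × 0.00271555 ≈ 0.00024830 nmi.

0.00024830 nmi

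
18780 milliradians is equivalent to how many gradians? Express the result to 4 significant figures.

1 mrad = 0.0636620 gradians.
18780 × 0.0636620 ≈ 1196 grad.

1196 grad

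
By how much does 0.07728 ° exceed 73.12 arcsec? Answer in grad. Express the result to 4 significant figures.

0.06330 grad

0.07728 ° = 0.0858667 grad and 73.12 arcsec = 0.0225679 grad.
0.0858667 − 0.0225679 ≈ 0.06330 grad.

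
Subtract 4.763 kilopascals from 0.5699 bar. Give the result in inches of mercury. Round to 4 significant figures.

15.42 inches of mercury

0.5699 bar = 16.8291 inHg and 4.763 kPa = 1.40651 inHg.
16.8291 − 1.40651 ≈ 15.42 inHg.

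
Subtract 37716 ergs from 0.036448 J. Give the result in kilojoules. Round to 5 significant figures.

0.036448 J = 3.64480e-5 kJ and 37716 erg = 3.77160e-6 kJ.
3.64480e-5 − 3.77160e-6 ≈ 3.2676e-5 kJ.

3.2676e-5 kilojoules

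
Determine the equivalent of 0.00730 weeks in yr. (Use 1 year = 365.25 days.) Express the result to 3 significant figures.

0.000140 yr

1 week = 0.0191650 years.
Thus 0.00730 × 0.0191650 ≈ 0.000140 yr.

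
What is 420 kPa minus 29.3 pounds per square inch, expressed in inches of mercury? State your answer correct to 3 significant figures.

420 kPa = 124.026 inHg and 29.3 psi = 59.6554 inHg.
124.026 − 59.6554 ≈ 64.4 inHg.

64.4 inches of mercury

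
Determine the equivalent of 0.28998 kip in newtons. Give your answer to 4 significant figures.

1 kip = 4448.22 N.
Thus 0.28998 × 4448.22 ≈ 1290 N.

1290 N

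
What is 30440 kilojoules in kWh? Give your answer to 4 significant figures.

1 kJ = 0.000277778 kWh.
Then 30440 × 0.000277778 ≈ 8.456 kWh.

8.456 kWh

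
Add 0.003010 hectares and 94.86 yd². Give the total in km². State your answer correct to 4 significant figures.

0.003010 ha = 3.01000e-5 km² and 94.86 yd² = 7.93150e-5 km².
3.01000e-5 + 7.93150e-5 ≈ 0.0001094 km².

0.0001094 km²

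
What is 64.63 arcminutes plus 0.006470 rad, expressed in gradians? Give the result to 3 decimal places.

1.609 grad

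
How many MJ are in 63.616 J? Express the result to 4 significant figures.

1 J = 1.00000e-6 megajoules.
Thus 63.616 × 1.00000e-6 ≈ 6.362e-5 MJ.

6.362e-5 MJ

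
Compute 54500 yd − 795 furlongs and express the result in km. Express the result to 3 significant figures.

54500 yd = 49.8348 km and 795 furlong = 159.929 km.
49.8348 − 159.929 ≈ -110 km.

-110 kilometers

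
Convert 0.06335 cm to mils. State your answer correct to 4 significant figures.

1 centimeter = 393.701 mils.
Thus 0.06335 × 393.701 ≈ 24.94 mil.

24.94 mil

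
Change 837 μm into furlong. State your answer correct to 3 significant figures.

4.16e-6 furlong

1 μm = 4.97097e-9 furlong.
Then 837 × 4.97097e-9 ≈ 4.16e-6 furlong.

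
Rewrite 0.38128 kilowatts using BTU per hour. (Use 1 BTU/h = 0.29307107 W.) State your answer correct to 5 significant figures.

1301.0 BTU per hour

1 kW = 3412.14 BTU/h.
Then 0.38128 × 3412.14 ≈ 1301.0 BTU/h.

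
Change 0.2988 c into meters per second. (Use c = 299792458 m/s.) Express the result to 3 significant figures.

8.96e+7 m/s

1 c = 2.99792e+8 m/s.
0.2988 × 2.99792e+8 ≈ 8.96e+7 m/s.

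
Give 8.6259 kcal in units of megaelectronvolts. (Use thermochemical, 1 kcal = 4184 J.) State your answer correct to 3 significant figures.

2.25 × 10^17 megaelectronvolts

1 kilocalorie = 2.61145 × 10^16 MeV.
8.6259 × 2.61145 × 10^16 ≈ 2.25 × 10^17 MeV.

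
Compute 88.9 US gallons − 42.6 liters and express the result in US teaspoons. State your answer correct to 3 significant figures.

88.9 US gal = 68275.2 US tsp and 42.6 L = 8642.86 US tsp.
68275.2 − 8642.86 ≈ 59600 US tsp.

59600 US teaspoons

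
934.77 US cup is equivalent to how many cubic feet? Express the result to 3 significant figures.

1 US cup = 0.00835503 cubic feet.
So 934.77 × 0.00835503 ≈ 7.81 ft³.

7.81 cubic feet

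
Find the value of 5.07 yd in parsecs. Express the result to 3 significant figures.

1.50 × 10^-16 pc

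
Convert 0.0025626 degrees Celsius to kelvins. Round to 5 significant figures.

K = °C + 273.15.
Applying the formula gives 273.15 K.

273.15 kelvins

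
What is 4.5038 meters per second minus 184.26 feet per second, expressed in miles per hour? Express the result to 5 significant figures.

-115.56 mph

4.5038 m/s = 10.0747 mph and 184.26 ft/s = 125.632 mph.
10.0747 − 125.632 ≈ -115.56 mph.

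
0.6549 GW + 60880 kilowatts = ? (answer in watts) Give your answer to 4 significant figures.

7.158e+8 watts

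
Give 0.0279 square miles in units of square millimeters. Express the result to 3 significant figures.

1 square mile = 2.58999e+12 square millimeters.
Then 0.0279 × 2.58999e+12 ≈ 7.23e+10 mm².

7.23e+10 square millimeters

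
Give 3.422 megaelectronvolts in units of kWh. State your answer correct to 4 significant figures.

1 MeV = 4.45049e-20 kWh.
So 3.422 × 4.45049e-20 ≈ 1.523e-19 kWh.

1.523e-19 kWh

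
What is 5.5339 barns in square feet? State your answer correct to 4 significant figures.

1 barn = 1.07639 × 10^-27 ft².
So 5.5339 × 1.07639 × 10^-27 ≈ 5.957 × 10^-27 ft².

5.957 × 10^-27 ft²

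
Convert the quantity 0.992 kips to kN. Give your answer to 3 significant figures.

4.41 kN

1 kip = 4.44822 kilonewtons.
Then 0.992 × 4.44822 ≈ 4.41 kN.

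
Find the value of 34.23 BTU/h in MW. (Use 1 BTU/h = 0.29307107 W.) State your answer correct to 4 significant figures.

1 BTU/h = 2.93071 × 10^-7 megawatts.
So 34.23 × 2.93071 × 10^-7 ≈ 1.003 × 10^-5 MW.

1.003 × 10^-5 megawatts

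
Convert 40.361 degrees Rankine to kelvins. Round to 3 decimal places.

22.423 K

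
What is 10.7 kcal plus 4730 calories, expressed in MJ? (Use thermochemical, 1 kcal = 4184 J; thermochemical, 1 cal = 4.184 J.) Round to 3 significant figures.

10.7 kcal = 0.0447688 MJ and 4730 cal = 0.0197903 MJ.
0.0447688 + 0.0197903 ≈ 0.0646 MJ.

0.0646 MJ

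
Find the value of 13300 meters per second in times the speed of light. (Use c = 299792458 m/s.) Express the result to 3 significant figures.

4.44 × 10^-5 times the speed of light

1 m/s = 3.33564 × 10^-9 times the speed of light.
Then 13300 × 3.33564 × 10^-9 ≈ 4.44 × 10^-5 c.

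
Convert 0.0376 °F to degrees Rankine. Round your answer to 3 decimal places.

°R = °F + 459.67.
Applying the formula gives 459.708 °R.

459.708 °R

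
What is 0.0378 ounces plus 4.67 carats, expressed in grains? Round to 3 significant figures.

0.0378 oz = 16.5375 gr and 4.67 ct = 14.4138 gr.
16.5375 + 14.4138 ≈ 31.0 gr.

31.0 gr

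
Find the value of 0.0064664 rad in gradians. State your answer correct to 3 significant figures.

1 radian = 63.6620 gradians.
So 0.0064664 × 63.6620 ≈ 0.412 grad.

0.412 grad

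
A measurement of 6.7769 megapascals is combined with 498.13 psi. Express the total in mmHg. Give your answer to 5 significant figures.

76592 mmHg

6.7769 MPa = 50830.9 mmHg and 498.13 psi = 25760.8 mmHg.
50830.9 + 25760.8 ≈ 76592 mmHg.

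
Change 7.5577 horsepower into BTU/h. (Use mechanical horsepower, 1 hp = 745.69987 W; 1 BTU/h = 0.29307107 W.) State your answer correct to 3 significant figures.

1 horsepower = 2544.43 BTU per hour.
Thus 7.5577 × 2544.43 ≈ 19200 BTU/h.

19200 BTU per hour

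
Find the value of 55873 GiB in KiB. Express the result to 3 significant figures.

5.86e+10 kibibytes

1 GiB = 1.04858e+6 kibibytes.
Then 55873 × 1.04858e+6 ≈ 5.86e+10 KiB.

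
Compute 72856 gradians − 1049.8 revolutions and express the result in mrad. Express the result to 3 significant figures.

72856 grad = 1.14442 × 10^6 mrad and 1049.8 rev = 6.59609 × 10^6 mrad.
1.14442 × 10^6 − 6.59609 × 10^6 ≈ -5.45 × 10^6 mrad.

-5.45 × 10^6 mrad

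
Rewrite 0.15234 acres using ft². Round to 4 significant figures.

1 acre = 43560.0 ft².
Then 0.15234 × 43560.0 ≈ 6636 ft².

6636 square feet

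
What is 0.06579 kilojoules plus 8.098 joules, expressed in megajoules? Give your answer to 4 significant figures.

7.389e-5 MJ

0.06579 kJ = 6.57900e-5 MJ and 8.098 J = 8.09800e-6 MJ.
6.57900e-5 + 8.09800e-6 ≈ 7.389e-5 MJ.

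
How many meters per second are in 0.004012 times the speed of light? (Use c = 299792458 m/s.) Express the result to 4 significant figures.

1.203 × 10^6 meters per second

1 c = 2.99792 × 10^8 m/s.
So 0.004012 × 2.99792 × 10^8 ≈ 1.203 × 10^6 m/s.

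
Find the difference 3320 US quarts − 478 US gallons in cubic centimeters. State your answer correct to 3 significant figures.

3320 US qt = 3.14189 × 10^6 cm³ and 478 US gal = 1.80943 × 10^6 cm³.
3.14189 × 10^6 − 1.80943 × 10^6 ≈ 1.33 × 10^6 cm³.

1.33 × 10^6 cubic centimeters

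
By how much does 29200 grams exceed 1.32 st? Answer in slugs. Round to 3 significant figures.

29200 g = 2.00084 slug and 1.32 st = 0.574376 slug.
2.00084 − 0.574376 ≈ 1.43 slug.

1.43 slugs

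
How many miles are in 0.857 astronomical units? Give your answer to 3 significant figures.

7.97 × 10^7 miles

1 astronomical unit = 9.29558 × 10^7 mi.
Thus 0.857 × 9.29558 × 10^7 ≈ 7.97 × 10^7 mi.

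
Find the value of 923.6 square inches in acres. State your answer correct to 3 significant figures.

1 in² = 1.59423e-7 acres.
Thus 923.6 × 1.59423e-7 ≈ 0.000147 acre.

0.000147 acres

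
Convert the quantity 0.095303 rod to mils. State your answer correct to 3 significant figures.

1 rod = 198000 mil.
So 0.095303 × 198000 ≈ 18900 mil.

18900 mil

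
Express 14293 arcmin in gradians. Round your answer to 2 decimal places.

264.69 grad

1 arcminute = 0.01851852 gradians.
14293 × 0.01851852 ≈ 264.69 grad.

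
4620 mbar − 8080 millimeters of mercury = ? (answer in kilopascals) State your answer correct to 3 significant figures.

4620 mbar = 462.000 kPa and 8080 mmHg = 1077.24 kPa.
462.000 − 1077.24 ≈ -615 kPa.

-615 kPa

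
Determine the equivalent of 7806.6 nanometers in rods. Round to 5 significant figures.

1.5523e-6 rod

1 nanometer = 1.98839e-10 rod.
Then 7806.6 × 1.98839e-10 ≈ 1.5523e-6 rod.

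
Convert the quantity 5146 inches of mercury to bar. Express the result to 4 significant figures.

1 inch of mercury = 0.0338639 bar.
So 5146 × 0.0338639 ≈ 174.3 bar.

174.3 bar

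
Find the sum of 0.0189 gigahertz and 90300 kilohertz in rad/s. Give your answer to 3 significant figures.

6.86 × 10^8 rad/s

0.0189 GHz = 1.18752 × 10^8 rad/s and 90300 kHz = 5.67372 × 10^8 rad/s.
1.18752 × 10^8 + 5.67372 × 10^8 ≈ 6.86 × 10^8 rad/s.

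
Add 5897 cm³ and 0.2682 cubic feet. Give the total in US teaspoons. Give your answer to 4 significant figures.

5897 cm³ = 1196.41 US tsp and 0.2682 ft³ = 1540.82 US tsp.
1196.41 + 1540.82 ≈ 2737 US tsp.

2737 US teaspoons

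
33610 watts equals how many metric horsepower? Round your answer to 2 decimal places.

1 W = 0.00135962 metric horsepower.
Then 33610 × 0.00135962 ≈ 45.70 PS.

45.70 metric horsepower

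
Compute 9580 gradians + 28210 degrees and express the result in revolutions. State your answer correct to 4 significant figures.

102.3 rev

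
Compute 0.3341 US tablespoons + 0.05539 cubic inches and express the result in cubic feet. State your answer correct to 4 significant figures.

0.0002065 cubic feet

0.3341 US tbsp = 0.000174464 ft³ and 0.05539 in³ = 3.20544 × 10^-5 ft³.
0.000174464 + 3.20544 × 10^-5 ≈ 0.0002065 ft³.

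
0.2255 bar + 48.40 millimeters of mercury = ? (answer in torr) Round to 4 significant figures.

217.5 torr

0.2255 bar = 169.139 torr and 48.40 mmHg = 48.4000 torr.
169.139 + 48.4000 ≈ 217.5 torr.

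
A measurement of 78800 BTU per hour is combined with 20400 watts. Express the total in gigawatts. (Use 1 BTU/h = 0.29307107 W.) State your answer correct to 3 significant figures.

78800 BTU/h = 2.30940 × 10^-5 GW and 20400 W = 2.04000 × 10^-5 GW.
2.30940 × 10^-5 + 2.04000 × 10^-5 ≈ 4.35 × 10^-5 GW.

4.35 × 10^-5 GW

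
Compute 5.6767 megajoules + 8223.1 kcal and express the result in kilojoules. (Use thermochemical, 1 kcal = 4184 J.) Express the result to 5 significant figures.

40082 kJ

5.6767 MJ = 5676.70 kJ and 8223.1 kcal = 34405.5 kJ.
5676.70 + 34405.5 ≈ 40082 kJ.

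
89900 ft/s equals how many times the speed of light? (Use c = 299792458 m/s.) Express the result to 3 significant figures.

1 ft/s = 1.01670e-9 c.
So 89900 × 1.01670e-9 ≈ 9.14e-5 c.

9.14e-5 c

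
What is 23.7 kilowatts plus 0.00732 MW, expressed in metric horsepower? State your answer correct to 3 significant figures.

23.7 kW = 32.2230 PS and 0.00732 MW = 9.95243 PS.
32.2230 + 9.95243 ≈ 42.2 PS.

42.2 PS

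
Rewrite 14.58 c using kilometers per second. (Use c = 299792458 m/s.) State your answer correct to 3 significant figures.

1 speed of light = 299792 km/s.
14.58 × 299792 ≈ 4.37e+6 km/s.

4.37e+6 kilometers per second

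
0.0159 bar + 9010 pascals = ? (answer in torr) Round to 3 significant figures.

79.5 torr

0.0159 bar = 11.9260 torr and 9010 Pa = 67.5806 torr.
11.9260 + 67.5806 ≈ 79.5 torr.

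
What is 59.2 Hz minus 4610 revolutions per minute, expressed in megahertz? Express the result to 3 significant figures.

-1.76 × 10^-5 megahertz

59.2 Hz = 5.92000 × 10^-5 MHz and 4610 rpm = 7.68333 × 10^-5 MHz.
5.92000 × 10^-5 − 7.68333 × 10^-5 ≈ -1.76 × 10^-5 MHz.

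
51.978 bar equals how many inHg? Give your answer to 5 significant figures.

1534.9 inches of mercury

1 bar = 29.5300 inHg.
Then 51.978 × 29.5300 ≈ 1534.9 inHg.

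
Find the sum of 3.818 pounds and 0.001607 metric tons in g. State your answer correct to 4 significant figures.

3.818 lb = 1731.82 g and 0.001607 t = 1607.00 g.
1731.82 + 1607.00 ≈ 3339 g.

3339 grams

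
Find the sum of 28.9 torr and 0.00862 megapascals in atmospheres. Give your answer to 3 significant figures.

0.123 atm

28.9 torr = 0.0380263 atm and 0.00862 MPa = 0.0850728 atm.
0.0380263 + 0.0850728 ≈ 0.123 atm.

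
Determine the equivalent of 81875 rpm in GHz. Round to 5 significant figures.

1.3646e-6 gigahertz

1 rpm = 1.66667e-11 GHz.
Then 81875 × 1.66667e-11 ≈ 1.3646e-6 GHz.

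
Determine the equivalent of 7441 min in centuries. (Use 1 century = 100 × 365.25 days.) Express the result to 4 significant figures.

0.0001415 century

1 minute = 1.90129e-8 century.
Then 7441 × 1.90129e-8 ≈ 0.0001415 century.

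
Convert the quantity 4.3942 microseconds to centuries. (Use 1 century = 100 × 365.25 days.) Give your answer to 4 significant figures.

1.392e-15 centuries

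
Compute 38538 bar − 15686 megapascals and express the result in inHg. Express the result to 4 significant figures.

38538 bar = 1.13803e+6 inHg and 15686 MPa = 4.63207e+6 inHg.
1.13803e+6 − 4.63207e+6 ≈ -3.494e+6 inHg.

-3.494e+6 inHg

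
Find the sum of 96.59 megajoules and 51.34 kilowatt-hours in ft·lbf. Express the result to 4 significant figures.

96.59 MJ = 7.12411e+7 ft·lbf and 51.34 kWh = 1.36319e+8 ft·lbf.
7.12411e+7 + 1.36319e+8 ≈ 2.076e+8 ft·lbf.

2.076e+8 ft·lbf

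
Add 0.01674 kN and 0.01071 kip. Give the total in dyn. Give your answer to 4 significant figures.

0.01674 kN = 1.67400e+6 dyn and 0.01071 kip = 4.76405e+6 dyn.
1.67400e+6 + 4.76405e+6 ≈ 6.438e+6 dyn.

6.438e+6 dyn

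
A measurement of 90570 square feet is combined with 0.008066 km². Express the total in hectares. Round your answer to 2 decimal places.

90570 ft² = 0.841423 ha and 0.008066 km² = 0.806600 ha.
0.841423 + 0.806600 ≈ 1.65 ha.

1.65 hectares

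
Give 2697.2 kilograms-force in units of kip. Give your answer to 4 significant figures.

1 kgf = 0.00220462 kip.
Then 2697.2 × 0.00220462 ≈ 5.946 kip.

5.946 kip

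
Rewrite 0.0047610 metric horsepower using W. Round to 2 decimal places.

3.50 watts

1 PS = 735.499 watts.
So 0.0047610 × 735.499 ≈ 3.50 W.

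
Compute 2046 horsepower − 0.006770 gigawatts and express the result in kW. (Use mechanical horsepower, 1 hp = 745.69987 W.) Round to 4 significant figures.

-5244 kW

2046 hp = 1525.70 kW and 0.006770 GW = 6770.00 kW.
1525.70 − 6770.00 ≈ -5244 kW.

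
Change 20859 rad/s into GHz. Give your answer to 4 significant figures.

3.320e-6 GHz

1 radian per second = 1.59155e-10 gigahertz.
20859 × 1.59155e-10 ≈ 3.320e-6 GHz.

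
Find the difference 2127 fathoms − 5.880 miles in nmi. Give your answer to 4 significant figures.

-3.009 nmi

2127 fathom = 2.10036 nmi and 5.880 mi = 5.10958 nmi.
2.10036 − 5.10958 ≈ -3.009 nmi.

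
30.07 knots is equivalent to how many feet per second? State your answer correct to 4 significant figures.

50.75 feet per second

1 knot = 1.68781 feet per second.
Thus 30.07 × 1.68781 ≈ 50.75 ft/s.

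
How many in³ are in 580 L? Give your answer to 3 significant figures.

1 liter = 61.0237 cubic inches.
Thus 580 × 61.0237 ≈ 35400 in³.

35400 cubic inches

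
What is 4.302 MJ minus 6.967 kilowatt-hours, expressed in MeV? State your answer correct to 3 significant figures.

-1.30 × 10^20 MeV

4.302 MJ = 2.68510 × 10^19 MeV and 6.967 kWh = 1.56545 × 10^20 MeV.
2.68510 × 10^19 − 1.56545 × 10^20 ≈ -1.30 × 10^20 MeV.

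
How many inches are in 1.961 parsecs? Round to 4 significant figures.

2.382e+18 inches

1 pc = 1.21483e+18 in.
Thus 1.961 × 1.21483e+18 ≈ 2.382e+18 in.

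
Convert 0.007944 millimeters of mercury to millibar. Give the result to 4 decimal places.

0.0106 millibar

1 mmHg = 1.33322 millibar.
So 0.007944 × 1.33322 ≈ 0.0106 mbar.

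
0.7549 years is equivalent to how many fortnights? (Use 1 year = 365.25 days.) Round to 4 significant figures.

1 year = 26.0893 fortnight.
0.7549 × 26.0893 ≈ 19.69 fortnight.

19.69 fortnight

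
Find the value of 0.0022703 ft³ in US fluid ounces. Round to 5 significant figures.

2.1738 US fluid ounces

1 cubic foot = 957.506 US fluid ounces.
So 0.0022703 × 957.506 ≈ 2.1738 US fl oz.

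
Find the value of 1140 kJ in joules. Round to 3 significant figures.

1.14 × 10^6 joules

1 kJ = 1000.00 joules.
Thus 1140 × 1000.00 ≈ 1.14 × 10^6 J.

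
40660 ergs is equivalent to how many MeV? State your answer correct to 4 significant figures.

1 erg = 624151 megaelectronvolts.
40660 × 624151 ≈ 2.538 × 10^10 MeV.

2.538 × 10^10 MeV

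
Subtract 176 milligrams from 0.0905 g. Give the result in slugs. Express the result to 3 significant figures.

0.0905 g = 6.20122e-6 slug and 176 mg = 1.20598e-5 slug.
6.20122e-6 − 1.20598e-5 ≈ -5.86e-6 slug.

-5.86e-6 slugs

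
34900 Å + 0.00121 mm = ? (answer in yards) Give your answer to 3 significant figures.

34900 Å = 3.81671e-6 yd and 0.00121 mm = 1.32327e-6 yd.
3.81671e-6 + 1.32327e-6 ≈ 5.14e-6 yd.

5.14e-6 yards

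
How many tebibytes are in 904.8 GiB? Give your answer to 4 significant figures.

1 gibibyte = 0.0009765625 tebibytes.
Thus 904.8 × 0.0009765625 ≈ 0.8836 TiB.

0.8836 TiB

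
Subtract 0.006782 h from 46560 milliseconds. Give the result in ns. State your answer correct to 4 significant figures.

2.214 × 10^10 nanoseconds

46560 ms = 4.65600 × 10^10 ns and 0.006782 h = 2.44152 × 10^10 ns.
4.65600 × 10^10 − 2.44152 × 10^10 ≈ 2.214 × 10^10 ns.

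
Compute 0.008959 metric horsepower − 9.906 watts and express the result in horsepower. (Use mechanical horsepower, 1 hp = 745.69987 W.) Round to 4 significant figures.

0.008959 PS = 0.00883644 hp and 9.906 W = 0.0132842 hp.
0.00883644 − 0.0132842 ≈ -0.004448 hp.

-0.004448 horsepower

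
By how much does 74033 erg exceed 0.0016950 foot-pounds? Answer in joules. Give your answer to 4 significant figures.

74033 erg = 0.00740330 J and 0.0016950 ft·lbf = 0.00229811 J.
0.00740330 − 0.00229811 ≈ 0.005105 J.

0.005105 J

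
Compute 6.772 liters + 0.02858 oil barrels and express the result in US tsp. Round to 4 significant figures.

2296 US tsp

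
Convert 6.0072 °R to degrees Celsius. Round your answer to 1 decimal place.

°R = (°C + 273.15) × 9/5.
Applying the formula gives -269.8 °C.

-269.8 °C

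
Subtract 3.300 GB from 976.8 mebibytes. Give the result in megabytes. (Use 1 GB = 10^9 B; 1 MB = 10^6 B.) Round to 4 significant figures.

-2276 MB

976.8 MiB = 1024.25 MB and 3.300 GB = 3300.00 MB.
1024.25 − 3300.00 ≈ -2276 MB.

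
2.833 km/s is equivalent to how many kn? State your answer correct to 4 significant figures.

1 km/s = 1943.84 knots.
Then 2.833 × 1943.84 ≈ 5507 kn.

5507 knots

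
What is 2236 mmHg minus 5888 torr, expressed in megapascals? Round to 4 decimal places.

-0.4869 megapascals

2236 mmHg = 0.298109 MPa and 5888 torr = 0.785002 MPa.
0.298109 − 0.785002 ≈ -0.4869 MPa.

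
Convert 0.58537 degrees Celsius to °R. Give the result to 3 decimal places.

492.724 degrees Rankine

°R = (°C + 273.15) × 9/5.
Applying the formula gives 492.724 °R.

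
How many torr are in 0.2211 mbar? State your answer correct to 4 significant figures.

1 mbar = 0.750062 torr.
0.2211 × 0.750062 ≈ 0.1658 torr.

0.1658 torr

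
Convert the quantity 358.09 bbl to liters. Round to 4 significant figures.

56930 L

1 bbl = 158.987 L.
358.09 × 158.987 ≈ 56930 L.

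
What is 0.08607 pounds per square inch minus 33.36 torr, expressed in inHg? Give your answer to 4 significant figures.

0.08607 psi = 0.175240 inHg and 33.36 torr = 1.31339 inHg.
0.175240 − 1.31339 ≈ -1.138 inHg.

-1.138 inHg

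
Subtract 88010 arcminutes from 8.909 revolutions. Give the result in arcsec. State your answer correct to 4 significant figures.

6.265 × 10^6 arcsec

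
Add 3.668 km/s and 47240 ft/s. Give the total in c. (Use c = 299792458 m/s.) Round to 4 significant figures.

6.026e-5 c

3.668 km/s = 1.22351e-5 c and 47240 ft/s = 4.80291e-5 c.
1.22351e-5 + 4.80291e-5 ≈ 6.026e-5 c.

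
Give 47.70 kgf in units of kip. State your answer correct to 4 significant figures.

0.1052 kips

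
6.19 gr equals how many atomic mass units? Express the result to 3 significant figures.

2.42e+23 u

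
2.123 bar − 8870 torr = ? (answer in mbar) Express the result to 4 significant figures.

2.123 bar = 2123.00 mbar and 8870 torr = 11825.7 mbar.
2123.00 − 11825.7 ≈ -9703 mbar.

-9703 mbar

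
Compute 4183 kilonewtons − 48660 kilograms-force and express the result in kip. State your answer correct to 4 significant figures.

833.1 kip

4183 kN = 940.376 kip and 48660 kgf = 107.277 kip.
940.376 − 107.277 ≈ 833.1 kip.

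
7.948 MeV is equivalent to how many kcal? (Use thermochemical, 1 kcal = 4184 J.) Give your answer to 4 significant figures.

1 megaelectronvolt = 3.82929e-17 kcal.
Thus 7.948 × 3.82929e-17 ≈ 3.044e-16 kcal.

3.044e-16 kilocalories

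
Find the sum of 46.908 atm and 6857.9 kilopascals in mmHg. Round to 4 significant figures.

87090 millimeters of mercury

46.908 atm = 35650.1 mmHg and 6857.9 kPa = 51438.5 mmHg.
35650.1 + 51438.5 ≈ 87090 mmHg.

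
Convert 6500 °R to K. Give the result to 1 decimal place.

3611.1 K

°R = K × 9/5.
Applying the formula gives 3611.1 K.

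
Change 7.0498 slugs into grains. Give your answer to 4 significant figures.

1.588 × 10^6 grains

1 slug = 225218 grains.
Then 7.0498 × 225218 ≈ 1.588 × 10^6 gr.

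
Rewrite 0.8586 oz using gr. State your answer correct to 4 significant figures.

375.6 grains

1 ounce = 437.500 gr.
So 0.8586 × 437.500 ≈ 375.6 gr.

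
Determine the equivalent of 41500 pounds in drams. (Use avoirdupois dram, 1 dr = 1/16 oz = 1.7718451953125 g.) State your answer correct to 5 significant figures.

1.0624 × 10^7 dr

1 lb = 256.000 dr.
41500 × 256.000 ≈ 1.0624 × 10^7 dr.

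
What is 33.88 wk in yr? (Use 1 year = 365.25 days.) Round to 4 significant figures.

0.6493 yr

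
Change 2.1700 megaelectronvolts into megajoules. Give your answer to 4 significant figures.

3.477 × 10^-19 MJ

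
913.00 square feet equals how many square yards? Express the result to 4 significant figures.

1 square foot = 0.111111 yd².
Thus 913.00 × 0.111111 ≈ 101.4 yd².

101.4 yd²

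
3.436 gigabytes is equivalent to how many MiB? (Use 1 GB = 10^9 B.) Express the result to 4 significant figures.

3277 mebibytes

1 gigabyte = 953.674 mebibytes.
Then 3.436 × 953.674 ≈ 3277 MiB.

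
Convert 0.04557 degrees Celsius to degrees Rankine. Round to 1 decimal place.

°R = (°C + 273.15) × 9/5.
Applying the formula gives 491.8 °R.

491.8 °R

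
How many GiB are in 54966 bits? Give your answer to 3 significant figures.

6.40 × 10^-6 gibibytes

1 bit = 1.16415 × 10^-10 gibibytes.
So 54966 × 1.16415 × 10^-10 ≈ 6.40 × 10^-6 GiB.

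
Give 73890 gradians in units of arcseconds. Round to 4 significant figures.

2.394e+8 arcsec

1 grad = 3240.00 arcseconds.
So 73890 × 3240.00 ≈ 2.394e+8 arcsec.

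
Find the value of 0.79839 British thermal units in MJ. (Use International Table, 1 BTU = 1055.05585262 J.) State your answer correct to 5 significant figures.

1 BTU = 0.00105506 megajoules.
Then 0.79839 × 0.00105506 ≈ 0.00084235 MJ.

0.00084235 MJ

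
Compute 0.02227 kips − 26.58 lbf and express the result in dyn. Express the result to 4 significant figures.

0.02227 kip = 9.90619e+6 dyn and 26.58 lbf = 1.18234e+7 dyn.
9.90619e+6 − 1.18234e+7 ≈ -1.917e+6 dyn.

-1.917e+6 dynes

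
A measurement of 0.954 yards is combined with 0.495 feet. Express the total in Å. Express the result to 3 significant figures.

0.954 yd = 8.72338e+9 Å and 0.495 ft = 1.50876e+9 Å.
8.72338e+9 + 1.50876e+9 ≈ 1.02e+10 Å.

1.02e+10 angstroms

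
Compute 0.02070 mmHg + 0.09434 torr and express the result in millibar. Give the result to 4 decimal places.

0.1534 millibar

0.02070 mmHg = 0.0275977 mbar and 0.09434 torr = 0.125776 mbar.
0.0275977 + 0.125776 ≈ 0.1534 mbar.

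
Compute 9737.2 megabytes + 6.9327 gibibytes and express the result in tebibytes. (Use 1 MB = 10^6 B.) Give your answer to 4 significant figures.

9737.2 MB = 0.00885593 TiB and 6.9327 GiB = 0.00677021 TiB.
0.00885593 + 0.00677021 ≈ 0.01563 TiB.

0.01563 tebibytes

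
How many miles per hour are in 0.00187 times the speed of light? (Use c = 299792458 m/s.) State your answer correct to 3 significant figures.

1.25 × 10^6 mph

1 c = 6.70617 × 10^8 mph.
Thus 0.00187 × 6.70617 × 10^8 ≈ 1.25 × 10^6 mph.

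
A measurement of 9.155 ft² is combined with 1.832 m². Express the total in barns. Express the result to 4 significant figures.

2.683 × 10^28 barns

9.155 ft² = 8.50527 × 10^27 barn and 1.832 m² = 1.83200 × 10^28 barn.
8.50527 × 10^27 + 1.83200 × 10^28 ≈ 2.683 × 10^28 barn.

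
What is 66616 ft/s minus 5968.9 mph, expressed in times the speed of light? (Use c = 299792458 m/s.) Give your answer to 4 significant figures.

5.883e-5 c

66616 ft/s = 6.77287e-5 c and 5968.9 mph = 8.90061e-6 c.
6.77287e-5 − 8.90061e-6 ≈ 5.883e-5 c.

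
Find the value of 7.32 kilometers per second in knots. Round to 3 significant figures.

14200 kn

1 kilometer per second = 1943.84 knots.
7.32 × 1943.84 ≈ 14200 kn.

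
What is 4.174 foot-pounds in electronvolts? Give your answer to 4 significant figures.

3.532e+19 electronvolts

1 foot-pound = 8.46235e+18 eV.
Thus 4.174 × 8.46235e+18 ≈ 3.532e+19 eV.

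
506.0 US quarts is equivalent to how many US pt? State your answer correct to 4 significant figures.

1012 US pints

1 US quart = 2.00000 US pt.
Then 506.0 × 2.00000 ≈ 1012 US pt.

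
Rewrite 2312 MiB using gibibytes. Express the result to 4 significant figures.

2.258 gibibytes

1 mebibyte = 0.0009765625 GiB.
Then 2312 × 0.0009765625 ≈ 2.258 GiB.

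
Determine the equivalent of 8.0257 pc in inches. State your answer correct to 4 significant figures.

9.750e+18 in

1 pc = 1.21483e+18 in.
Then 8.0257 × 1.21483e+18 ≈ 9.750e+18 in.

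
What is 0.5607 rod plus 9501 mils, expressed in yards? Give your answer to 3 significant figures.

3.35 yards

0.5607 rod = 3.08385 yd and 9501 mil = 0.263917 yd.
3.08385 + 0.263917 ≈ 3.35 yd.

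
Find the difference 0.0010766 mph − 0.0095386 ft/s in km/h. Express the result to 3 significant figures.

-0.00873 km/h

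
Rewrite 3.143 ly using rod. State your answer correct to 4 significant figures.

5.912 × 10^15 rod

1 ly = 1.88116 × 10^15 rod.
So 3.143 × 1.88116 × 10^15 ≈ 5.912 × 10^15 rod.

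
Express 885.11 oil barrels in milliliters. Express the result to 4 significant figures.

1 bbl = 158987 milliliters.
Thus 885.11 × 158987 ≈ 1.407e+8 mL.

1.407e+8 milliliters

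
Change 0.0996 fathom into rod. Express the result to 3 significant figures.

0.0362 rod

1 fathom = 0.363636 rod.
So 0.0996 × 0.363636 ≈ 0.0362 rod.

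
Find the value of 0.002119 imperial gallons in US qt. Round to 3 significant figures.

0.0102 US quarts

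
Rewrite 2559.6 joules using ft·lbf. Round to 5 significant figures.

1887.9 ft·lbf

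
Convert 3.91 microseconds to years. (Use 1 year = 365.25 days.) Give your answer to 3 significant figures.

1 μs = 3.16881 × 10^-14 yr.
So 3.91 × 3.16881 × 10^-14 ≈ 1.24 × 10^-13 yr.

1.24 × 10^-13 yr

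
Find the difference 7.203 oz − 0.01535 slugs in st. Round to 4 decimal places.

7.203 oz = 0.03215625 st and 0.01535 slug = 0.03527655 st.
0.03215625 − 0.03527655 ≈ -0.0031 st.

-0.0031 stone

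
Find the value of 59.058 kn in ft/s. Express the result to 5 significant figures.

1 knot = 1.68781 feet per second.
59.058 × 1.68781 ≈ 99.679 ft/s.

99.679 ft/s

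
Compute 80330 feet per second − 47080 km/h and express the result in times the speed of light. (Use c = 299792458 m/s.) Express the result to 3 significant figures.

80330 ft/s = 8.16718 × 10^-5 c and 47080 km/h = 4.36228 × 10^-5 c.
8.16718 × 10^-5 − 4.36228 × 10^-5 ≈ 3.80 × 10^-5 c.

3.80 × 10^-5 c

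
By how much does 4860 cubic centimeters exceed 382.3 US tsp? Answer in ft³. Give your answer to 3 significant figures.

0.105 cubic feet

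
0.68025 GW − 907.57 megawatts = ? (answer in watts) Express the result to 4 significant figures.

-2.273e+8 watts

0.68025 GW = 6.80250e+8 W and 907.57 MW = 9.07570e+8 W.
6.80250e+8 − 9.07570e+8 ≈ -2.273e+8 W.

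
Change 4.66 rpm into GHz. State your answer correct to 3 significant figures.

1 revolution per minute = 1.66667 × 10^-11 gigahertz.
Thus 4.66 × 1.66667 × 10^-11 ≈ 7.77 × 10^-11 GHz.

7.77 × 10^-11 GHz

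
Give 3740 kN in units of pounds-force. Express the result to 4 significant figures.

1 kilonewton = 224.809 lbf.
Then 3740 × 224.809 ≈ 840800 lbf.

840800 pounds-force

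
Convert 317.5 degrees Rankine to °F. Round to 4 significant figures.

°R = °F + 459.67.
Applying the formula gives -142.2 °F.

-142.2 °F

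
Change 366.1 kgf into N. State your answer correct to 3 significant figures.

3590 newtons

1 kgf = 9.80665 N.
Then 366.1 × 9.80665 ≈ 3590 N.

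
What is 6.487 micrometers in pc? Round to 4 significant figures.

1 micrometer = 3.24078e-23 pc.
So 6.487 × 3.24078e-23 ≈ 2.102e-22 pc.

2.102e-22 pc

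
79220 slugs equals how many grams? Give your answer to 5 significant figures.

1.1561e+9 g

1 slug = 14593.9 grams.
So 79220 × 14593.9 ≈ 1.1561e+9 g.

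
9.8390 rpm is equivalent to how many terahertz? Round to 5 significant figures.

1.6398 × 10^-13 terahertz

1 revolution per minute = 1.66667 × 10^-14 THz.
So 9.8390 × 1.66667 × 10^-14 ≈ 1.6398 × 10^-13 THz.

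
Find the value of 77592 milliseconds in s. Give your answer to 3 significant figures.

77.6 s

1 ms = 0.00100000 s.
Thus 77592 × 0.00100000 ≈ 77.6 s.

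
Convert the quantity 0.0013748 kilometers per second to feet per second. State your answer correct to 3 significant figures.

4.51 ft/s

1 km/s = 3280.84 feet per second.
Then 0.0013748 × 3280.84 ≈ 4.51 ft/s.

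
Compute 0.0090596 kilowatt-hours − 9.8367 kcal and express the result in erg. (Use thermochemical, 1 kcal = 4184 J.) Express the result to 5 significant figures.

0.0090596 kWh = 3.26146e+11 erg and 9.8367 kcal = 4.11568e+11 erg.
3.26146e+11 − 4.11568e+11 ≈ -8.5422e+10 erg.

-8.5422e+10 erg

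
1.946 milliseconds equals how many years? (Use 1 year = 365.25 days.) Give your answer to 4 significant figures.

6.167e-11 years

1 ms = 3.16881e-11 yr.
Thus 1.946 × 3.16881e-11 ≈ 6.167e-11 yr.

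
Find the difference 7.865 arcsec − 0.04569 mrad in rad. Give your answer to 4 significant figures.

7.865 arcsec = 3.81306e-5 rad and 0.04569 mrad = 4.56900e-5 rad.
3.81306e-5 − 4.56900e-5 ≈ -7.559e-6 rad.

-7.559e-6 rad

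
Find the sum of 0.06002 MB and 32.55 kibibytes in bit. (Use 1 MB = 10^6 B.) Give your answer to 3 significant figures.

0.06002 MB = 480160 bit and 32.55 KiB = 266650 bit.
480160 + 266650 ≈ 747000 bit.

747000 bit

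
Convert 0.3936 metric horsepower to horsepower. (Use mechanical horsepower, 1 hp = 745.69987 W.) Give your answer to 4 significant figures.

0.3882 hp

1 metric horsepower = 0.986320 hp.
Then 0.3936 × 0.986320 ≈ 0.3882 hp.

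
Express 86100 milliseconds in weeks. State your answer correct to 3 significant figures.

0.000142 wk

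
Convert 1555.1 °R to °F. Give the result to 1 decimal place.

°R = °F + 459.67.
Applying the formula gives 1095.4 °F.

1095.4 °F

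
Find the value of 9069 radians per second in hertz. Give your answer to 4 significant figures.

1 rad/s = 0.159155 hertz.
Then 9069 × 0.159155 ≈ 1443 Hz.

1443 Hz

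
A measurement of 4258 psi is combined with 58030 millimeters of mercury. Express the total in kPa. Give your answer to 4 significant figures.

4258 psi = 29357.9 kPa and 58030 mmHg = 7736.70 kPa.
29357.9 + 7736.70 ≈ 37090 kPa.

37090 kPa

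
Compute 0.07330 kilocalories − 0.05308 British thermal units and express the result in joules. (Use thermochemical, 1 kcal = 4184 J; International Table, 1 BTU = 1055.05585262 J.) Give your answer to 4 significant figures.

250.7 J

0.07330 kcal = 306.687 J and 0.05308 BTU = 56.0024 J.
306.687 − 56.0024 ≈ 250.7 J.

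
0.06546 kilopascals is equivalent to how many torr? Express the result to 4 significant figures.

0.4910 torr

1 kPa = 7.50062 torr.
0.06546 × 7.50062 ≈ 0.4910 torr.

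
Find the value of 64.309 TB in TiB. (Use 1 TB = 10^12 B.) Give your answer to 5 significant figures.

58.489 TiB

1 TB = 0.909495 TiB.
Then 64.309 × 0.909495 ≈ 58.489 TiB.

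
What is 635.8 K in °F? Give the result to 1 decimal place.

684.8 degrees Fahrenheit

K = (°F + 459.67) × 5/9.
Applying the formula gives 684.8 °F.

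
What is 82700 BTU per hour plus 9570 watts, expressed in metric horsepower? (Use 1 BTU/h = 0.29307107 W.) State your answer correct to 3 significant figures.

46.0 metric horsepower

82700 BTU/h = 32.9531 PS and 9570 W = 13.0116 PS.
32.9531 + 13.0116 ≈ 46.0 PS.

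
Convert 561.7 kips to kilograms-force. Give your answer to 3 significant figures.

1 kip = 453.592 kgf.
561.7 × 453.592 ≈ 255000 kgf.

255000 kilograms-force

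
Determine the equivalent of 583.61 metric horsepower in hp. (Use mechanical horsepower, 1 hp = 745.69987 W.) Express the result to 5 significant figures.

1 metric horsepower = 0.986320 hp.
So 583.61 × 0.986320 ≈ 575.63 hp.

575.63 horsepower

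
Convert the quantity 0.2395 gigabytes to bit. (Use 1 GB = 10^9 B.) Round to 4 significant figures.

1 gigabyte = 8.00000e+9 bits.
So 0.2395 × 8.00000e+9 ≈ 1.916e+9 bit.

1.916e+9 bit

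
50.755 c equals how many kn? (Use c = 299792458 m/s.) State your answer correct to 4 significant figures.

2.958e+10 kn

1 c = 5.82750e+8 knots.
50.755 × 5.82750e+8 ≈ 2.958e+10 kn.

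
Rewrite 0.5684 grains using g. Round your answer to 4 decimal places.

0.0368 grams

1 grain = 0.0647989 g.
0.5684 × 0.0647989 ≈ 0.0368 g.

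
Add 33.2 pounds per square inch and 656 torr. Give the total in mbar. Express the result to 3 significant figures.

33.2 psi = 2289.06 mbar and 656 torr = 874.595 mbar.
2289.06 + 874.595 ≈ 3160 mbar.

3160 mbar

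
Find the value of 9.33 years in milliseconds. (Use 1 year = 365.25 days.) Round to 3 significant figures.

2.94e+11 ms

1 yr = 3.15576e+10 ms.
So 9.33 × 3.15576e+10 ≈ 2.94e+11 ms.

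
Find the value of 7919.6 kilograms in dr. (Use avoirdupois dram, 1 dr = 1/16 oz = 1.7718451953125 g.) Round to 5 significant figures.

1 kg = 564.383 dr.
So 7919.6 × 564.383 ≈ 4.4697e+6 dr.

4.4697e+6 dr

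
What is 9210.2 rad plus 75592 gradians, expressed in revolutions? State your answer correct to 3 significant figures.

9210.2 rad = 1465.85 rev and 75592 grad = 188.980 rev.
1465.85 + 188.980 ≈ 1650 rev.

1650 revolutions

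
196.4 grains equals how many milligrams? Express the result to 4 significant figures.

1 grain = 64.7989 milligrams.
196.4 × 64.7989 ≈ 12730 mg.

12730 milligrams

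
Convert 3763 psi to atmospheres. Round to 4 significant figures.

256.1 atm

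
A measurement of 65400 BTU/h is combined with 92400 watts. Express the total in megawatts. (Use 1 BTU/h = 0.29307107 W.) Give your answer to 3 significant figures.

0.112 megawatts

65400 BTU/h = 0.0191668 MW and 92400 W = 0.0924000 MW.
0.0191668 + 0.0924000 ≈ 0.112 MW.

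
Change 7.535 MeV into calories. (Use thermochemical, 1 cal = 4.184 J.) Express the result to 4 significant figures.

2.885 × 10^-13 cal

1 megaelectronvolt = 3.82929 × 10^-14 calories.
7.535 × 3.82929 × 10^-14 ≈ 2.885 × 10^-13 cal.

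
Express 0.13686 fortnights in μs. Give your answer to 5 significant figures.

1.6555e+11 μs

1 fortnight = 1.20960e+12 μs.
0.13686 × 1.20960e+12 ≈ 1.6555e+11 μs.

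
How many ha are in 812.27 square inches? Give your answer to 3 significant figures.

5.24e-5 hectares

1 square inch = 6.45160e-8 ha.
812.27 × 6.45160e-8 ≈ 5.24e-5 ha.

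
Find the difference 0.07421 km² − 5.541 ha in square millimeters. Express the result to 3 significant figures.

0.07421 km² = 7.42100e+10 mm² and 5.541 ha = 5.54100e+10 mm².
7.42100e+10 − 5.54100e+10 ≈ 1.88e+10 mm².

1.88e+10 mm²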